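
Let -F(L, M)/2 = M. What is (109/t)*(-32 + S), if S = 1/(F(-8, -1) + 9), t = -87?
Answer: 12753/319 ≈ 39.978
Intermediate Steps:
F(L, M) = -2*M
S = 1/11 (S = 1/(-2*(-1) + 9) = 1/(2 + 9) = 1/11 ≈ 0.090909)
(109/t)*(-32 + S) = (109/(-87))*(-32 + 1/11) = (109*(-1/87))*(-351/11) = -109/87*(-351/11) = 12753/319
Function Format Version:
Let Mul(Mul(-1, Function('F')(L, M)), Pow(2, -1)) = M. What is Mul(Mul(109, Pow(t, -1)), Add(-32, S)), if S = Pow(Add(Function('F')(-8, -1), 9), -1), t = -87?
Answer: Rational(12753, 319) ≈ 39.978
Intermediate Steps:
Function('F')(L, M) = Mul(-2, M)
S = Rational(1, 11) (S = Pow(Add(Mul(-2, -1), 9), -1) = Pow(Add(2, 9), -1) = Pow(11, -1) = Rational(1, 11) ≈ 0.090909)
Mul(Mul(109, Pow(t, -1)), Add(-32, S)) = Mul(Mul(109, Pow(-87, -1)), Add(-32, Rational(1, 11))) = Mul(Mul(109, Rational(-1, 87)), Rational(-351, 11)) = Mul(Rational(-109, 87), Rational(-351, 11)) = Rational(12753, 319)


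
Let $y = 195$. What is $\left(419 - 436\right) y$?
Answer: $-3315$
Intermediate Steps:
$\left(419 - 436\right) y = \left(419 - 436\right) 195 = \left(-17\right) 195 = -3315$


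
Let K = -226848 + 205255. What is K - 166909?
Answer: -188502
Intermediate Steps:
K = -21593
K - 166909 = -21593 - 166909 = -188502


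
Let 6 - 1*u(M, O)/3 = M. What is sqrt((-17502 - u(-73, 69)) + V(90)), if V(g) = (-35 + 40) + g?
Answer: 2*I*sqrt(4411) ≈ 132.83*I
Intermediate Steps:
u(M, O) = 18 - 3*M
V(g) = 5 + g
sqrt((-17502 - u(-73, 69)) + V(90)) = sqrt((-17502 - (18 - 3*(-73))) + (5 + 90)) = sqrt((-17502 - (18 + 219)) + 95) = sqrt((-17502 - 1*237) + 95) = sqrt((-17502 - 237) + 95) = sqrt(-17739 + 95) = sqrt(-17644) = 2*I*sqrt(4411)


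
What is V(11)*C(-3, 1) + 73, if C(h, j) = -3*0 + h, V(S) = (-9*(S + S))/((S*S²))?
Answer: 8887/121 ≈ 73.446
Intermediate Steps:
V(S) = -18/S² (V(S) = (-18*S)/(S³) = (-18*S)/S³ = -18/S²)
C(h, j) = h (C(h, j) = 0 + h = h)
V(11)*C(-3, 1) + 73 = -18/11²*(-3) + 73 = -18*1/121*(-3) + 73 = -18/121*(-3) + 73 = 54/121 + 73 = 8887/121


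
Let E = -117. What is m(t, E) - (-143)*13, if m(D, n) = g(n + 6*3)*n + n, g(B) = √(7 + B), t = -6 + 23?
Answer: 1742 - 234*I*√23 ≈ 1742.0 - 1122.2*I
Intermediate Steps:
t = 17
m(D, n) = n + n*√(25 + n) (m(D, n) = √(7 + (n + 6*3))*n + n = √(7 + (n + 18))*n + n = √(7 + (18 + n))*n + n = √(25 + n)*n + n = n*√(25 + n) + n = n + n*√(25 + n))
m(t, E) - (-143)*13 = -117*(1 + √(25 - 117)) - (-143)*13 = -117*(1 + √(-92)) - 1*(-1859) = -117*(1 + 2*I*√23) + 1859 = (-117 - 234*I*√23) + 1859 = 1742 - 234*I*√23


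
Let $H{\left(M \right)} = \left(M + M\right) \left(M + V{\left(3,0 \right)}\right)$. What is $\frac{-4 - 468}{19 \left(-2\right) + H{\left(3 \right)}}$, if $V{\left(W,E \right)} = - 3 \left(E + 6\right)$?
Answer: $\frac{59}{16} \approx 3.6875$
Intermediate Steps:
$V{\left(W,E \right)} = -18 - 3 E$ ($V{\left(W,E \right)} = - 3 \left(6 + E\right) = -18 - 3 E$)
$H{\left(M \right)} = 2 M \left(-18 + M\right)$ ($H{\left(M \right)} = \left(M + M\right) \left(M - 18\right) = 2 M \left(M + \left(-18 + 0\right)\right) = 2 M \left(M - 18\right) = 2 M \left(-18 + M\right)$)
$\frac{-4 - 468}{19 \left(-2\right) + H{\left(3 \right)}} = \frac{-4 - 468}{19 \left(-2\right) + 2 \cdot 3 \left(-18 + 3\right)} = - \frac{472}{-38 + 2 \cdot 3 \left(-15\right)} = - \frac{472}{-38 - 90} = - \frac{472}{-128} = \left(-472\right) \left(- \frac{1}{128}\right) = \frac{59}{16}$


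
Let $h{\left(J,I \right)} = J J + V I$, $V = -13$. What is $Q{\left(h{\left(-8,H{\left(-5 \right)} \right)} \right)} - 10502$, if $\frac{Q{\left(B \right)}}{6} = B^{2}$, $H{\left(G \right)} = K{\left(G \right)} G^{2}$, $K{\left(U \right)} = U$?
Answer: $17105824$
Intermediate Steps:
$H{\left(G \right)} = G^{3}$ ($H{\left(G \right)} = G G^{2} = G^{3}$)
$h{\left(J,I \right)} = J^{2} - 13 I$ ($h{\left(J,I \right)} = J J - 13 I = J^{2} - 13 I$)
$Q{\left(B \right)} = 6 B^{2}$
$Q{\left(h{\left(-8,H{\left(-5 \right)} \right)} \right)} - 10502 = 6 \left(\left(-8\right)^{2} - 13 \left(-5\right)^{3}\right)^{2} - 10502 = 6 \left(64 - -1625\right)^{2} - 10502 = 6 \left(64 + 1625\right)^{2} - 10502 = 6 \cdot 1689^{2} - 10502 = 6 \cdot 2852721 - 10502 = 17116326 - 10502 = 17105824$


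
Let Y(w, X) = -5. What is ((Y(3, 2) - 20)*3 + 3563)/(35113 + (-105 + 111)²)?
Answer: 3488/35149 ≈ 0.099235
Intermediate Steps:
((Y(3, 2) - 20)*3 + 3563)/(35113 + (-105 + 111)²) = ((-5 - 20)*3 + 3563)/(35113 + (-105 + 111)²) = (-25*3 + 3563)/(35113 + 6²) = (-75 + 3563)/(35113 + 36) = 3488/35149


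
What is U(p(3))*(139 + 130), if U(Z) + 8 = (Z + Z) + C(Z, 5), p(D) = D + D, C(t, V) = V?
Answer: 2421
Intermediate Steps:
p(D) = 2*D
U(Z) = -3 + 2*Z (U(Z) = -8 + ((Z + Z) + 5) = -8 + (2*Z + 5) = -8 + (5 + 2*Z) = -3 + 2*Z)
U(p(3))*(139 + 130) = (-3 + 2*(2*3))*(139 + 130) = (-3 + 2*6)*269 = (-3 + 12)*269 = 9*269 = 2421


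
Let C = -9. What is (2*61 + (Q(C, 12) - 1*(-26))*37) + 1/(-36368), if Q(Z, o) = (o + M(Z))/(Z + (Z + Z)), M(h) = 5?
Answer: 1041543125/981936 ≈ 1060.7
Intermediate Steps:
Q(Z, o) = (5 + o)/(3*Z) (Q(Z, o) = (o + 5)/(Z + (Z + Z)) = (5 + o)/(Z + 2*Z) = (5 + o)/((3*Z)) = (5 + o)*(1/(3*Z)) = (5 + o)/(3*Z))
(2*61 + (Q(C, 12) - 1*(-26))*37) + 1/(-36368) = (2*61 + ((1/3)*(5 + 12)/(-9) - 1*(-26))*37) + 1/(-36368) = (122 + ((1/3)*(-1/9)*17 + 26)*37) - 1/36368 = (122 + (-17/27 + 26)*37) - 1/36368 = (122 + (685/27)*37) - 1/36368 = (122 + 25345/27) - 1/36368 = 28639/27 - 1/36368 = 1041543125/981936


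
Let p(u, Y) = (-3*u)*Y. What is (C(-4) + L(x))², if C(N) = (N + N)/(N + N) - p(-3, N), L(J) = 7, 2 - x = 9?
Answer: 1936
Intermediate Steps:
x = -7 (x = 2 - 1*9 = 2 - 9 = -7)
p(u, Y) = -3*Y*u
C(N) = 1 - 9*N (C(N) = (N + N)/(N + N) - (-3)*N*(-3) = (2*N)/((2*N)) - 9*N = (2*N)*(1/(2*N)) - 9*N = 1 - 9*N)
(C(-4) + L(x))² = ((1 - 9*(-4)) + 7)² = ((1 + 36) + 7)² = (37 + 7)² = 44² = 1936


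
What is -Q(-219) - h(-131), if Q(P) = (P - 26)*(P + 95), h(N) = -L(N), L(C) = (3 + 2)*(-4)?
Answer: -30400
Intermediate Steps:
L(C) = -20 (L(C) = 5*(-4) = -20)
h(N) = 20 (h(N) = -1*(-20) = 20)
Q(P) = (-26 + P)*(95 + P)
-Q(-219) - h(-131) = -(-2470 + (-219)² + 69*(-219)) - 1*20 = -(-2470 + 47961 - 15111) - 20 = -1*30380 - 20 = -30380 - 20 = -30400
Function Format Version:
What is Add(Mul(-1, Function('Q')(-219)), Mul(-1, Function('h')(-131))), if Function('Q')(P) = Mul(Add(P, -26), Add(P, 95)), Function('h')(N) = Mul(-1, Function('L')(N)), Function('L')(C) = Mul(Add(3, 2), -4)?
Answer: -30400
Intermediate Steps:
Function('L')(C) = -20 (Function('L')(C) = Mul(5, -4) = -20)
Function('h')(N) = 20 (Function('h')(N) = Mul(-1, -20) = 20)
Function('Q')(P) = Mul(Add(-26, P), Add(95, P))
Add(Mul(-1, Function('Q')(-219)), Mul(-1, Function('h')(-131))) = Add(Mul(-1, Add(-2470, Pow(-219, 2), Mul(69, -219))), Mul(-1, 20)) = Add(Mul(-1, Add(-2470, 47961, -15111)), -20) = Add(Mul(-1, 30380), -20) = Add(-30380, -20) = -30400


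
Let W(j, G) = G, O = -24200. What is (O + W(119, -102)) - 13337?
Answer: -37639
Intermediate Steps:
(O + W(119, -102)) - 13337 = (-24200 - 102) - 13337 = -24302 - 13337 = -37639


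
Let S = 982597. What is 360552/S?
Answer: 360552/982597 ≈ 0.36694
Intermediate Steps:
360552/S = 360552/982597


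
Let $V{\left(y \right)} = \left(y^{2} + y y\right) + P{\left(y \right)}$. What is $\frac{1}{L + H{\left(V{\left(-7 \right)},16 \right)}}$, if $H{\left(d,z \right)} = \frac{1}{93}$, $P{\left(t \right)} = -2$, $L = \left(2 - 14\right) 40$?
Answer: $- \frac{93}{44639} \approx -0.0020834$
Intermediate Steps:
$L = -480$ ($L = \left(-12\right) 40 = -480$)
$V{\left(y \right)} = -2 + 2 y^{2}$ ($V{\left(y \right)} = \left(y^{2} + y y\right) - 2 = \left(y^{2} + y^{2}\right) - 2 = 2 y^{2} - 2 = -2 + 2 y^{2}$)
$H{\left(d,z \right)} = \frac{1}{93}$
$\frac{1}{L + H{\left(V{\left(-7 \right)},16 \right)}} = \frac{1}{-480 + \frac{1}{93}} = \frac{1}{- \frac{44639}{93}} = - \frac{93}{44639}$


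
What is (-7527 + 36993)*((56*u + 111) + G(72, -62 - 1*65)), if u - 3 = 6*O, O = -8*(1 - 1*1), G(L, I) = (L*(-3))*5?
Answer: -23602266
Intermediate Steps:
G(L, I) = -15*L (G(L, I) = -3*L*5 = -15*L)
O = 0 (O = -8*(1 - 1) = -8*0 = 0)
u = 3 (u = 3 + 6*0 = 3 + 0 = 3)
(-7527 + 36993)*((56*u + 111) + G(72, -62 - 1*65)) = (-7527 + 36993)*((56*3 + 111) - 15*72) = 29466*((168 + 111) - 1080) = 29466*(279 - 1080) = 29466*(-801) = -23602266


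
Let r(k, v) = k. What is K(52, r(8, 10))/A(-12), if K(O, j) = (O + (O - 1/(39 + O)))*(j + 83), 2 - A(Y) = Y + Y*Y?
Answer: -9463/130 ≈ -72.792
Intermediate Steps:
A(Y) = 2 - Y - Y² (A(Y) = 2 - (Y + Y*Y) = 2 - (Y + Y²) = 2 + (-Y - Y²) = 2 - Y - Y²)
K(O, j) = (83 + j)*(-1/(39 + O) + 2*O) (K(O, j) = (-1/(39 + O) + 2*O)*(83 + j) = (83 + j)*(-1/(39 + O) + 2*O))
K(52, r(8, 10))/A(-12) = ((-83 - 1*8 + 166*52² + 6474*52 + 2*8*52² + 78*52*8)/(39 + 52))/(2 - 1*(-12) - 1*(-12)²) = ((-83 - 8 + 166*2704 + 336648 + 2*8*2704 + 32448)/91)/(2 + 12 - 1*144) = ((-83 - 8 + 448864 + 336648 + 43264 + 32448)/91)/(2 + 12 - 144) = ((1/91)*861133)/(-130) = 9463*(-1/130) = -9463/130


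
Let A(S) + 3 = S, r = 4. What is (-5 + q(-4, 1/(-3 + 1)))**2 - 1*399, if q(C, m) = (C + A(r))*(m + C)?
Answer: -1307/4 ≈ -326.75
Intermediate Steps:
A(S) = -3 + S
q(C, m) = (1 + C)*(C + m) (q(C, m) = (C + (-3 + 4))*(m + C) = (C + 1)*(C + m) = (1 + C)*(C + m))
(-5 + q(-4, 1/(-3 + 1)))**2 - 1*399 = (-5 + (-4 + 1/(-3 + 1) + (-4)**2 - 4/(-3 + 1)))**2 - 1*399 = (-5 + (-4 + 1/(-2) + 16 - 4/(-2)))**2 - 399 = (-5 + (-4 - 1/2 + 16 - 4*(-1/2)))**2 - 399 = (-5 + (-4 - 1/2 + 16 + 2))**2 - 399 = (-5 + 27/2)**2 - 399 = (17/2)**2 - 399 = 289/4 - 399 = -1307/4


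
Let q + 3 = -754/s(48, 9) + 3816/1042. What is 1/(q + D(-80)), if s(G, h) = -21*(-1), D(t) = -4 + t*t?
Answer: 10941/69593047 ≈ 0.00015721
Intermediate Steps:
D(t) = -4 + t²
s(G, h) = 21
q = -385589/10941 (q = -3 + (-754/21 + 3816/1042) = -3 + (-754*1/21 + 3816*(1/1042)) = -3 + (-754/21 + 1908/521) = -3 - 352766/10941 = -385589/10941 ≈ -35.243)
1/(q + D(-80)) = 1/(-385589/10941 + (-4 + (-80)²)) = 1/(-385589/10941 + (-4 + 6400)) = 1/(-385589/10941 + 6396) = 1/(69593047/10941) = 10941/69593047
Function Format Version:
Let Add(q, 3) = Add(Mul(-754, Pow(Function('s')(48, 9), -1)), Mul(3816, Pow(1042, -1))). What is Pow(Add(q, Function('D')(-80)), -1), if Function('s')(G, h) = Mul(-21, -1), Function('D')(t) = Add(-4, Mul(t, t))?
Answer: Rational(10941, 69593047) ≈ 0.00015721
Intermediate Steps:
Function('D')(t) = Add(-4, Pow(t, 2))
Function('s')(G, h) = 21
q = Rational(-385589, 10941) (q = Add(-3, Add(Mul(-754, Pow(21, -1)), Mul(3816, Pow(1042, -1)))) = Add(-3, Add(Mul(-754, Rational(1, 21)), Mul(3816, Rational(1, 1042)))) = Add(-3, Add(Rational(-754, 21), Rational(1908, 521))) = Add(-3, Rational(-352766, 10941)) = Rational(-385589, 10941) ≈ -35.243)
Pow(Add(q, Function('D')(-80)), -1) = Pow(Add(Rational(-385589, 10941), Add(-4, Pow(-80, 2))), -1) = Pow(Add(Rational(-385589, 10941), Add(-4, 6400)), -1) = Pow(Add(Rational(-385589, 10941), 6396), -1) = Pow(Rational(69593047, 10941), -1) = Rational(10941, 69593047)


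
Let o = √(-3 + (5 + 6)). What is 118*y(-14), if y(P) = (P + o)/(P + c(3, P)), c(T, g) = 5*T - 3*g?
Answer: -1652/43 + 236*√2/43 ≈ -30.657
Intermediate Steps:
c(T, g) = -3*g + 5*T
o = 2*√2 (o = √(-3 + 11) = √8 = 2*√2 ≈ 2.8284)
y(P) = (P + 2*√2)/(15 - 2*P) (y(P) = (P + 2*√2)/(P + (-3*P + 5*3)) = (P + 2*√2)/(P + (-3*P + 15)) = (P + 2*√2)/(P + (15 - 3*P)) = (P + 2*√2)/(15 - 2*P))
118*y(-14) = 118*((-1*(-14) - 2*√2)/(-15 + 2*(-14))) = 118*((14 - 2*√2)/(-15 - 28)) = 118*((14 - 2*√2)/(-43)) = 118*(-(14 - 2*√2)/43) = 118*(-14/43 + 2*√2/43) = -1652/43 + 236*√2/43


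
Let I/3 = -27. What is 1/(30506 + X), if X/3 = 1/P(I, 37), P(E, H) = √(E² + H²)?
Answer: 241912580/7379785165471 - 3*√7930/7379785165471 ≈ 3.2780e-5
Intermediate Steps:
I = -81 (I = 3*(-27) = -81)
X = 3*√7930/7930 (X = 3/(√((-81)² + 37²)) = 3/(√(6561 + 1369)) = 3/(√7930) = 3*(√7930/7930) = 3*√7930/7930 ≈ 0.033689)
1/(30506 + X) = 1/(30506 + 3*√7930/7930)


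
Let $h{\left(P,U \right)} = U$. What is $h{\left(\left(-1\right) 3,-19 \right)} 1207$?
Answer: $-22933$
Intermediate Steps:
$h{\left(\left(-1\right) 3,-19 \right)} 1207 = \left(-19\right) 1207 = -22933$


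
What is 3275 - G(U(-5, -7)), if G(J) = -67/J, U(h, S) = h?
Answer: 16308/5 ≈ 3261.6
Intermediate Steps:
3275 - G(U(-5, -7)) = 3275 - (-67)/(-5) = 3275 - (-67)*(-1)/5 = 3275 - 1*67/5 = 3275 - 67/5 = 16308/5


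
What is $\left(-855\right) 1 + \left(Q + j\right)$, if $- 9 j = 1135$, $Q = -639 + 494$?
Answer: $- \frac{10135}{9} \approx -1126.1$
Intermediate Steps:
$Q = -145$
$j = - \frac{1135}{9}$ ($j = \left(- \frac{1}{9}\right) 1135 = - \frac{1135}{9} \approx -126.11$)
$\left(-855\right) 1 + \left(Q + j\right) = \left(-855\right) 1 - \frac{2440}{9} = -855 - \frac{2440}{9} = - \frac{10135}{9}$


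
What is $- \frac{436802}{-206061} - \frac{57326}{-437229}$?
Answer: $\frac{67598384848}{30031948323} \approx 2.2509$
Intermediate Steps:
$- \frac{436802}{-206061} - \frac{57326}{-437229} = \left(-436802\right) \left(- \frac{1}{206061}\right) - - \frac{57326}{437229} = \frac{436802}{206061} + \frac{57326}{437229} = \frac{67598384848}{30031948323}$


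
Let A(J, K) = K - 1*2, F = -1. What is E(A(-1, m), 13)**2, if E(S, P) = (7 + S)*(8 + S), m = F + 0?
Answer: 400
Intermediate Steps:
m = -1 (m = -1 + 0 = -1)
A(J, K) = -2 + K (A(J, K) = K - 2 = -2 + K)
E(A(-1, m), 13)**2 = (56 + (-2 - 1)**2 + 15*(-2 - 1))**2 = (56 + (-3)**2 + 15*(-3))**2 = (56 + 9 - 45)**2 = 20**2 = 400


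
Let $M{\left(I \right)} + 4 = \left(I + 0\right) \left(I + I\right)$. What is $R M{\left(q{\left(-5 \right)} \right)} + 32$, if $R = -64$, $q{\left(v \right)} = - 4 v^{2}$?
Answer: $-1279712$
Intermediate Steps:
$M{\left(I \right)} = -4 + 2 I^{2}$ ($M{\left(I \right)} = -4 + \left(I + 0\right) \left(I + I\right) = -4 + I 2 I = -4 + 2 I^{2}$)
$R M{\left(q{\left(-5 \right)} \right)} + 32 = - 64 \left(-4 + 2 \left(- 4 \left(-5\right)^{2}\right)^{2}\right) + 32 = - 64 \left(-4 + 2 \left(\left(-4\right) 25\right)^{2}\right) + 32 = - 64 \left(-4 + 2 \left(-100\right)^{2}\right) + 32 = - 64 \left(-4 + 2 \cdot 10000\right) + 32 = - 64 \left(-4 + 20000\right) + 32 = \left(-64\right) 19996 + 32 = -1279744 + 32 = -1279712$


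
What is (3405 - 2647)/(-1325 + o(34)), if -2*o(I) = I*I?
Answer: -758/1903 ≈ -0.39832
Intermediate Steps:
o(I) = -I**2/2 (o(I) = -I*I/2 = -I**2/2)
(3405 - 2647)/(-1325 + o(34)) = (3405 - 2647)/(-1325 - 1/2*34**2) = 758/(-1325 - 1/2*1156) = 758/(-1325 - 578) = 758/(-1903) = 758*(-1/1903) = -758/1903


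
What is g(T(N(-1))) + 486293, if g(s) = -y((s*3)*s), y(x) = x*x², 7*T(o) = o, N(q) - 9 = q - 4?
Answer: 57211774565/117649 ≈ 4.8629e+5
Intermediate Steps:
N(q) = 5 + q (N(q) = 9 + (q - 4) = 9 + (-4 + q) = 5 + q)
T(o) = o/7
y(x) = x³
g(s) = -27*s⁶ (g(s) = -((s*3)*s)³ = -((3*s)*s)³ = -(3*s²)³ = -27*s⁶)
g(T(N(-1))) + 486293 = -27*(5 - 1)⁶/117649 + 486293 = -27*((⅐)*4)⁶ + 486293 = -27*(4/7)⁶ + 486293 = -27*4096/117649 + 486293 = -110592/117649 + 486293 = 57211774565/117649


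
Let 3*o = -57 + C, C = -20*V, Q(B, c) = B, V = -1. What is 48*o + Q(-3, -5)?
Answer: -595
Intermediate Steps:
C = 20 (C = -20*(-1) = 20)
o = -37/3 (o = (-57 + 20)/3 = (1/3)*(-37) = -37/3 ≈ -12.333)
48*o + Q(-3, -5) = 48*(-37/3) - 3 = -592 - 3 = -595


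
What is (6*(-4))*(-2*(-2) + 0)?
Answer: -96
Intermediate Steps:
(6*(-4))*(-2*(-2) + 0) = -24*(4 + 0) = -24*4 = -96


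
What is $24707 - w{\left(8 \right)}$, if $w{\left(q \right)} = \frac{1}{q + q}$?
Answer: $\frac{395311}{16} \approx 24707.0$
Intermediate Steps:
$w{\left(q \right)} = \frac{1}{2 q}$
$24707 - w{\left(8 \right)} = 24707 - \frac{1}{2 \cdot 8} = 24707 - \frac{1}{2} \cdot \frac{1}{8} = 24707 - \frac{1}{16} = \frac{395311}{16}$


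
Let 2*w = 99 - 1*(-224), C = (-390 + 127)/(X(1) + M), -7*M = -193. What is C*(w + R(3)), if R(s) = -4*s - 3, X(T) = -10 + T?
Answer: -539413/260 ≈ -2074.7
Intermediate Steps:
M = 193/7 (M = -⅐*(-193) = 193/7 ≈ 27.571)
R(s) = -3 - 4*s
C = -1841/130 (C = (-390 + 127)/((-10 + 1) + 193/7) = -263/(-9 + 193/7) = -263/130/7 = -263*7/130 = -1841/130 ≈ -14.162)
w = 323/2 (w = (99 - 1*(-224))/2 = (99 + 224)/2 = (½)*323 = 323/2 ≈ 161.50)
C*(w + R(3)) = -1841*(323/2 + (-3 - 4*3))/130 = -1841*(323/2 + (-3 - 12))/130 = -1841*(323/2 - 15)/130 = -1841/130*293/2 = -539413/260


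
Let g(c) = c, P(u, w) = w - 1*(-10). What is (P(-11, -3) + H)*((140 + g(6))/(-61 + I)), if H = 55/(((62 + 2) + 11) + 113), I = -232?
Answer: -100083/27542 ≈ -3.6338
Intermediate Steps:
P(u, w) = 10 + w (P(u, w) = w + 10 = 10 + w)
H = 55/188 (H = 55/((64 + 11) + 113) = 55/(75 + 113) = 55/188 ≈ 0.29255)
(P(-11, -3) + H)*((140 + g(6))/(-61 + I)) = ((10 - 3) + 55/188)*((140 + 6)/(-61 - 232)) = (7 + 55/188)*(146/(-293)) = 1371*(146*(-1/293))/188 = (1371/188)*(-146/293) = -100083/27542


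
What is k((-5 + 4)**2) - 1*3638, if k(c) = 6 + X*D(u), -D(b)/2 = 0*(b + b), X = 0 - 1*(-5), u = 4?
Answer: -3632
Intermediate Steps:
X = 5 (X = 0 + 5 = 5)
D(b) = 0 (D(b) = -0*(b + b) = -0*2*b = -2*0 = 0)
k(c) = 6 (k(c) = 6 + 5*0 = 6 + 0 = 6)
k((-5 + 4)**2) - 1*3638 = 6 - 1*3638 = 6 - 3638 = -3632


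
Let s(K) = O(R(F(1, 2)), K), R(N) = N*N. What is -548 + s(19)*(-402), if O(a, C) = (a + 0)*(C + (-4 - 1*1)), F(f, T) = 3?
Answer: -51200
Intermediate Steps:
R(N) = N²
O(a, C) = a*(-5 + C) (O(a, C) = a*(C + (-4 - 1)) = a*(C - 5) = a*(-5 + C))
s(K) = -45 + 9*K (s(K) = 3²*(-5 + K) = 9*(-5 + K) = -45 + 9*K)
-548 + s(19)*(-402) = -548 + (-45 + 9*19)*(-402) = -548 + (-45 + 171)*(-402) = -548 + 126*(-402) = -548 - 50652 = -51200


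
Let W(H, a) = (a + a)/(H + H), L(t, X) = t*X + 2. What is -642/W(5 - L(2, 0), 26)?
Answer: -963/13 ≈ -74.077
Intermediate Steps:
L(t, X) = 2 + X*t (L(t, X) = X*t + 2 = 2 + X*t)
W(H, a) = a/H (W(H, a) = (2*a)/((2*H)) = (2*a)*(1/(2*H)) = a/H)
-642/W(5 - L(2, 0), 26) = -(1605/13 - 321*(2 + 0*2)/13) = -(1605/13 - 321*(2 + 0)/13) = -642/(26/(5 - 1*2)) = -642/(26/(5 - 2)) = -642/(26/3) = -642/(26*(⅓)) = -642/26/3 = -642*3/26 = -963/13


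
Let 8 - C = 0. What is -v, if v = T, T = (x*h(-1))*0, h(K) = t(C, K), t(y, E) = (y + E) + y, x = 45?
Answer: 0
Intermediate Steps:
C = 8 (C = 8 - 1*0 = 8 + 0 = 8)
t(y, E) = E + 2*y (t(y, E) = (E + y) + y = E + 2*y)
h(K) = 16 + K (h(K) = K + 2*8 = K + 16 = 16 + K)
T = 0 (T = (45*(16 - 1))*0 = (45*15)*0 = 675*0 = 0)
v = 0
-v = -1*0 = 0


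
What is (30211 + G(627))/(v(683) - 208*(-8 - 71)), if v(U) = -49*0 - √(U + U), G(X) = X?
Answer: 253365008/135004629 + 15419*√1366/135004629 ≈ 1.8809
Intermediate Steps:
v(U) = -√2*√U (v(U) = -7*0 - √(2*U) = 0 - √2*√U = -√2*√U)
(30211 + G(627))/(v(683) - 208*(-8 - 71)) = (30211 + 627)/(-√2*√683 - 208*(-8 - 71)) = 30838/(-√1366 - 208*(-79)) = 30838/(-√1366 + 16432) = 30838/(16432 - √1366)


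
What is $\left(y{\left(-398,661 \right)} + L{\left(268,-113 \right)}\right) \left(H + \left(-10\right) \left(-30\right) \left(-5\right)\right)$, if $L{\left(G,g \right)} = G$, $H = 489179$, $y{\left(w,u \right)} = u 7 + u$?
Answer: $2709544524$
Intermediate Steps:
$y{\left(w,u \right)} = 8 u$ ($y{\left(w,u \right)} = 7 u + u = 8 u$)
$\left(y{\left(-398,661 \right)} + L{\left(268,-113 \right)}\right) \left(H + \left(-10\right) \left(-30\right) \left(-5\right)\right) = \left(8 \cdot 661 + 268\right) \left(489179 + \left(-10\right) \left(-30\right) \left(-5\right)\right) = \left(5288 + 268\right) \left(489179 + 300 \left(-5\right)\right) = 5556 \left(489179 - 1500\right) = 5556 \cdot 487679 = 2709544524$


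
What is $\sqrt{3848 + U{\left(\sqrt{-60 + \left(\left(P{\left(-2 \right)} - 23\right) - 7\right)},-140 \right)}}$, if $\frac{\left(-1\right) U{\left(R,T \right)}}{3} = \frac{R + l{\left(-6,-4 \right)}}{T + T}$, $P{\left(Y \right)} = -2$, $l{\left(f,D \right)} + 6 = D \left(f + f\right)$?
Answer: $\frac{\sqrt{18857405 + 105 i \sqrt{23}}}{70} \approx 62.036 + 0.00082829 i$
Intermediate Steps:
$l{\left(f,D \right)} = -6 + 2 D f$ ($l{\left(f,D \right)} = -6 + D \left(f + f\right) = -6 + D 2 f = -6 + 2 D f$)
$U{\left(R,T \right)} = - \frac{3 \left(42 + R\right)}{2 T}$ ($U{\left(R,T \right)} = - 3 \frac{R - \left(6 + 8 \left(-6\right)\right)}{T + T} = - 3 \frac{R + \left(-6 + 48\right)}{2 T} = - 3 \left(R + 42\right) \frac{1}{2 T} = - 3 \left(42 + R\right) \frac{1}{2 T} = - 3 \frac{42 + R}{2 T} = - \frac{3 \left(42 + R\right)}{2 T}$)
$\sqrt{3848 + U{\left(\sqrt{-60 + \left(\left(P{\left(-2 \right)} - 23\right) - 7\right)},-140 \right)}} = \sqrt{3848 + \frac{3 \left(-42 - \sqrt{-60 - 32}\right)}{2 \left(-140\right)}} = \sqrt{3848 + \frac{3}{2} \left(- \frac{1}{140}\right) \left(-42 - \sqrt{-60 - 32}\right)} = \sqrt{3848 + \frac{3}{2} \left(- \frac{1}{140}\right) \left(-42 - \sqrt{-92}\right)} = \sqrt{3848 + \frac{3}{2} \left(- \frac{1}{140}\right) \left(-42 - 2 i \sqrt{23}\right)} = \sqrt{3848 + \left(\frac{9}{20} + \frac{3 i \sqrt{23}}{140}\right)} = \sqrt{\frac{76969}{20} + \frac{3 i \sqrt{23}}{140}}$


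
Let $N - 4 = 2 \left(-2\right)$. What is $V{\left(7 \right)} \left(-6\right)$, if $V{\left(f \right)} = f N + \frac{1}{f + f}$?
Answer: $- \frac{3}{7} \approx -0.42857$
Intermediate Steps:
$N = 0$ ($N = 4 + 2 \left(-2\right) = 4 - 4 = 0$)
$V{\left(f \right)} = \frac{1}{2 f}$ ($V{\left(f \right)} = f 0 + \frac{1}{f + f} = 0 + \frac{1}{2 f} = \frac{1}{2 f}$)
$V{\left(7 \right)} \left(-6\right) = \frac{1}{2 \cdot 7} \left(-6\right) = \frac{1}{2} \cdot \frac{1}{7} \left(-6\right) = \frac{1}{14} \left(-6\right) = - \frac{3}{7}$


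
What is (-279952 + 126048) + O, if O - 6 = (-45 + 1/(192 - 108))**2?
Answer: -1071623447/7056 ≈ -1.5187e+5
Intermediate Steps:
O = 14323177/7056 (O = 6 + (-45 + 1/(192 - 108))**2 = 6 + (-45 + 1/84)**2 = 6 + (-3779/84)**2 = 6 + 14280841/7056 = 14323177/7056 ≈ 2029.9)
(-279952 + 126048) + O = (-279952 + 126048) + 14323177/7056 = -153904 + 14323177/7056 = -1071623447/7056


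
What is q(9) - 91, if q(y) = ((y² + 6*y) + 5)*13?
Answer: 1729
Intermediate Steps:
q(y) = 65 + 13*y² + 78*y (q(y) = (5 + y² + 6*y)*13 = 65 + 13*y² + 78*y)
q(9) - 91 = (65 + 13*9² + 78*9) - 91 = (65 + 13*81 + 702) - 91 = (65 + 1053 + 702) - 91 = 1820 - 91 = 1729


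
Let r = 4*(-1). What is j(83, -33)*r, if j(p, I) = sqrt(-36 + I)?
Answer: -4*I*sqrt(69) ≈ -33.227*I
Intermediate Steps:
r = -4
j(83, -33)*r = sqrt(-36 - 33)*(-4) = sqrt(-69)*(-4) = (I*sqrt(69))*(-4) = -4*I*sqrt(69)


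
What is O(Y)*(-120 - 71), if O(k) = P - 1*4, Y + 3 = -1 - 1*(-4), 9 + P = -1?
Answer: 2674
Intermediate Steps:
P = -10 (P = -9 - 1 = -10)
Y = 0 (Y = -3 + (-1 - 1*(-4)) = -3 + (-1 + 4) = -3 + 3 = 0)
O(k) = -14 (O(k) = -10 - 1*4 = -10 - 4 = -14)
O(Y)*(-120 - 71) = -14*(-120 - 71) = -14*(-191) = 2674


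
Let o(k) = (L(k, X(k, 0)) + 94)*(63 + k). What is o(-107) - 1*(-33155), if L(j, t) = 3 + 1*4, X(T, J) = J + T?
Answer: 28711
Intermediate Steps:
L(j, t) = 7 (L(j, t) = 3 + 4 = 7)
o(k) = 6363 + 101*k (o(k) = (7 + 94)*(63 + k) = 101*(63 + k) = 6363 + 101*k)
o(-107) - 1*(-33155) = (6363 + 101*(-107)) - 1*(-33155) = (6363 - 10807) + 33155 = -4444 + 33155 = 28711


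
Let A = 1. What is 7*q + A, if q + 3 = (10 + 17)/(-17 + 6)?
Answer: -409/11 ≈ -37.182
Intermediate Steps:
q = -60/11 (q = -3 + (10 + 17)/(-17 + 6) = -3 + 27/(-11) = -3 + 27*(-1/11) = -3 - 27/11 = -60/11 ≈ -5.4545)
7*q + A = 7*(-60/11) + 1 = -420/11 + 1 = -409/11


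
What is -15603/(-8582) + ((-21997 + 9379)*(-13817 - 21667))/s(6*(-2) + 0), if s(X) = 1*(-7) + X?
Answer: -548925656961/23294 ≈ -2.3565e+7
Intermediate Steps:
s(X) = -7 + X
-15603/(-8582) + ((-21997 + 9379)*(-13817 - 21667))/s(6*(-2) + 0) = -15603/(-8582) + ((-21997 + 9379)*(-13817 - 21667))/(-7 + (6*(-2) + 0)) = -15603*(-1/8582) + (-12618*(-35484))/(-7 + (-12 + 0)) = 2229/1226 + 447737112/(-7 - 12) = 2229/1226 + 447737112/(-19) = 2229/1226 + 447737112*(-1/19) = 2229/1226 - 447737112/19 = -548925656961/23294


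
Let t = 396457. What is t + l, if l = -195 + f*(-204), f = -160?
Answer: 428902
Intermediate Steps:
l = 32445 (l = -195 - 160*(-204) = -195 + 32640 = 32445)
t + l = 396457 + 32445 = 428902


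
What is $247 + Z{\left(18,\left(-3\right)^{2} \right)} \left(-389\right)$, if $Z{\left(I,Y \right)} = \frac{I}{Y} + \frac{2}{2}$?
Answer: $-920$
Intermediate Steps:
$Z{\left(I,Y \right)} = 1 + \frac{I}{Y}$ ($Z{\left(I,Y \right)} = \frac{I}{Y} + 2 \cdot \frac{1}{2} = \frac{I}{Y} + 1 = 1 + \frac{I}{Y}$)
$247 + Z{\left(18,\left(-3\right)^{2} \right)} \left(-389\right) = 247 + \frac{18 + \left(-3\right)^{2}}{\left(-3\right)^{2}} \left(-389\right) = 247 + \frac{18 + 9}{9} \left(-389\right) = 247 + \frac{1}{9} \cdot 27 \left(-389\right) = 247 + 3 \left(-389\right) = 247 - 1167 = -920$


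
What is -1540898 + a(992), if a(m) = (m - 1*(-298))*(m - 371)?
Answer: -739808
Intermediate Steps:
a(m) = (-371 + m)*(298 + m) (a(m) = (m + 298)*(-371 + m) = (298 + m)*(-371 + m) = (-371 + m)*(298 + m))
-1540898 + a(992) = -1540898 + (-110558 + 992² - 73*992) = -1540898 + (-110558 + 984064 - 72416) = -1540898 + 801090 = -739808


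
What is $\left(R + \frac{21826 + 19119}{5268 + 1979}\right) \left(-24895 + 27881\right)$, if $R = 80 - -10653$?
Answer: $\frac{232379466056}{7247} \approx 3.2066 \cdot 10^{7}$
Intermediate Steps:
$R = 10733$ ($R = 80 + 10653 = 10733$)
$\left(R + \frac{21826 + 19119}{5268 + 1979}\right) \left(-24895 + 27881\right) = \left(10733 + \frac{21826 + 19119}{5268 + 1979}\right) \left(-24895 + 27881\right) = \left(10733 + \frac{40945}{7247}\right) 2986 = \frac{77822996}{7247} \cdot 2986 = \frac{232379466056}{7247}$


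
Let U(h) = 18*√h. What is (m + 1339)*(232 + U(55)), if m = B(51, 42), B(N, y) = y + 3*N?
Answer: 355888 + 27612*√55 ≈ 5.6066e+5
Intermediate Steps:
m = 195 (m = 42 + 3*51 = 42 + 153 = 195)
(m + 1339)*(232 + U(55)) = (195 + 1339)*(232 + 18*√55) = 1534*(232 + 18*√55) = 355888 + 27612*√55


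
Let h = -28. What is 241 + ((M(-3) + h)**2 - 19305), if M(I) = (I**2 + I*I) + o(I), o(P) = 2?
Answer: -19000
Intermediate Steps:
M(I) = 2 + 2*I**2 (M(I) = (I**2 + I*I) + 2 = (I**2 + I**2) + 2 = 2*I**2 + 2 = 2 + 2*I**2)
241 + ((M(-3) + h)**2 - 19305) = 241 + (((2 + 2*(-3)**2) - 28)**2 - 19305) = 241 + (((2 + 2*9) - 28)**2 - 19305) = 241 + (((2 + 18) - 28)**2 - 19305) = 241 + ((20 - 28)**2 - 19305) = 241 + ((-8)**2 - 19305) = 241 + (64 - 19305) = 241 - 19241 = -19000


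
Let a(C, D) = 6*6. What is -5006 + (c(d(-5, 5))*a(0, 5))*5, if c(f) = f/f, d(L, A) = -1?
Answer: -4826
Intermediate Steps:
a(C, D) = 36
c(f) = 1
-5006 + (c(d(-5, 5))*a(0, 5))*5 = -5006 + (1*36)*5 = -5006 + 36*5 = -5006 + 180 = -4826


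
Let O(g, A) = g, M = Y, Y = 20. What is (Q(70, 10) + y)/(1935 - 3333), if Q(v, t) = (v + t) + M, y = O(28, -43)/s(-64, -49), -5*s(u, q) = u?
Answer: -545/7456 ≈ -0.073095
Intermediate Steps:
M = 20
s(u, q) = -u/5
y = 35/16 (y = 28/((-⅕*(-64))) = 28/(64/5) = 28*(5/64) = 35/16 ≈ 2.1875)
Q(v, t) = 20 + t + v (Q(v, t) = (v + t) + 20 = (t + v) + 20 = 20 + t + v)
(Q(70, 10) + y)/(1935 - 3333) = ((20 + 10 + 70) + 35/16)/(1935 - 3333) = (100 + 35/16)/(-1398) = (1635/16)*(-1/1398) = -545/7456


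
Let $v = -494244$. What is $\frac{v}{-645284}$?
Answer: $\frac{123561}{161321} \approx 0.76593$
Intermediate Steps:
$\frac{v}{-645284} = - \frac{494244}{-645284} = \left(-494244\right) \left(- \frac{1}{645284}\right) = \frac{123561}{161321}$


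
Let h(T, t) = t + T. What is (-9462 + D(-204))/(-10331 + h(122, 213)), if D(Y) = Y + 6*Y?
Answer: 1815/1666 ≈ 1.0894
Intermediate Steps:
h(T, t) = T + t
D(Y) = 7*Y
(-9462 + D(-204))/(-10331 + h(122, 213)) = (-9462 + 7*(-204))/(-10331 + (122 + 213)) = (-9462 - 1428)/(-10331 + 335) = -10890/(-9996) = -10890*(-1/9996) = 1815/1666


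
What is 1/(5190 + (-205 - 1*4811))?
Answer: 1/174 ≈ 0.0057471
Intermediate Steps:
1/(5190 + (-205 - 1*4811)) = 1/(5190 + (-205 - 4811)) = 1/(5190 - 5016) = 1/174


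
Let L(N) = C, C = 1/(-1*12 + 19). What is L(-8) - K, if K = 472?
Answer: -3303/7 ≈ -471.86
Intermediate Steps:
C = ⅐ (C = 1/(-12 + 19) = 1/7 = ⅐ ≈ 0.14286)
L(N) = ⅐
L(-8) - K = ⅐ - 1*472 = ⅐ - 472 = -3303/7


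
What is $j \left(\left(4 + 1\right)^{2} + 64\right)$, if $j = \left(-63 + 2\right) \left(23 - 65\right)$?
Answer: $228018$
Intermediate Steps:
$j = 2562$ ($j = \left(-61\right) \left(-42\right) = 2562$)
$j \left(\left(4 + 1\right)^{2} + 64\right) = 2562 \left(\left(4 + 1\right)^{2} + 64\right) = 2562 \left(5^{2} + 64\right) = 2562 \left(25 + 64\right) = 2562 \cdot 89 = 228018$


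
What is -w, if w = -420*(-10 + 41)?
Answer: 13020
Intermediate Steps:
w = -13020 (w = -420*31 = -13020)
-w = -1*(-13020) = 13020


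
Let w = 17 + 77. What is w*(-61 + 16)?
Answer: -4230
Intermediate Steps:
w = 94
w*(-61 + 16) = 94*(-61 + 16) = 94*(-45) = -4230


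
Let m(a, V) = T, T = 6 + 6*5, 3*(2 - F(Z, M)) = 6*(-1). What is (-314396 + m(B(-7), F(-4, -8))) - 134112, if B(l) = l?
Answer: -448472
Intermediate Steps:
F(Z, M) = 4 (F(Z, M) = 2 - 2*(-1) = 2 - ⅓*(-6) = 2 + 2 = 4)
T = 36 (T = 6 + 30 = 36)
m(a, V) = 36
(-314396 + m(B(-7), F(-4, -8))) - 134112 = (-314396 + 36) - 134112 = -314360 - 134112 = -448472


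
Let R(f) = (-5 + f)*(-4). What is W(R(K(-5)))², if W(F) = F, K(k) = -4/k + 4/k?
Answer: 400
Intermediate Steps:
K(k) = 0
R(f) = 20 - 4*f
W(R(K(-5)))² = (20 - 4*0)² = (20 + 0)² = 20² = 400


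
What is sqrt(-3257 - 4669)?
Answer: I*sqrt(7926) ≈ 89.028*I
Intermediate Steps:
sqrt(-3257 - 4669) = sqrt(-7926) = I*sqrt(7926)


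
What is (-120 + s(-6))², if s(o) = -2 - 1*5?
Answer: 16129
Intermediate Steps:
s(o) = -7 (s(o) = -2 - 5 = -7)
(-120 + s(-6))² = (-120 - 7)² = (-127)² = 16129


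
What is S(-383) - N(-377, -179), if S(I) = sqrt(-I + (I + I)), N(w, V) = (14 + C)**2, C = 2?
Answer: -256 + I*sqrt(383) ≈ -256.0 + 19.57*I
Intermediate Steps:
N(w, V) = 256 (N(w, V) = (14 + 2)**2 = 16**2 = 256)
S(I) = sqrt(I) (S(I) = sqrt(-I + 2*I) = sqrt(I))
S(-383) - N(-377, -179) = sqrt(-383) - 1*256 = I*sqrt(383) - 256 = -256 + I*sqrt(383)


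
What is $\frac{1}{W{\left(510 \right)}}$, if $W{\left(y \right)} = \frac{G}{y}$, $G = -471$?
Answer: $- \frac{170}{157} \approx -1.0828$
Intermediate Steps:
$W{\left(y \right)} = - \frac{471}{y}$
$\frac{1}{W{\left(510 \right)}} = \frac{1}{\left(-471\right) \frac{1}{510}} = \frac{1}{- \frac{157}{170}} = - \frac{170}{157}$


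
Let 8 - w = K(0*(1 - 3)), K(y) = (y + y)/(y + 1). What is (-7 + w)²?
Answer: 1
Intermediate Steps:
K(y) = 2*y/(1 + y) (K(y) = (2*y)/(1 + y) = 2*y/(1 + y))
w = 8 (w = 8 - 2*0*(1 - 3)/(1 + 0*(1 - 3)) = 8 - 2*0*(-2)/(1 + 0*(-2)) = 8 - 2*0/(1 + 0) = 8 - 2*0/1 = 8 - 2*0 = 8 - 1*0 = 8 + 0 = 8)
(-7 + w)² = (-7 + 8)² = 1² = 1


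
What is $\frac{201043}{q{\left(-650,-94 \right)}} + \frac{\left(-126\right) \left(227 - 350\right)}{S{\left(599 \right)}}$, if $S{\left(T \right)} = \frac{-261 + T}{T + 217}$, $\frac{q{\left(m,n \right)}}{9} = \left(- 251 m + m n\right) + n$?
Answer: $\frac{12756450670603}{340941276} \approx 37415.0$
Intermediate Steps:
$q{\left(m,n \right)} = - 2259 m + 9 n + 9 m n$ ($q{\left(m,n \right)} = 9 \left(\left(- 251 m + m n\right) + n\right) = 9 \left(n - 251 m + m n\right) = - 2259 m + 9 n + 9 m n$)
$S{\left(T \right)} = \frac{-261 + T}{217 + T}$
$\frac{201043}{q{\left(-650,-94 \right)}} + \frac{\left(-126\right) \left(227 - 350\right)}{S{\left(599 \right)}} = \frac{201043}{\left(-2259\right) \left(-650\right) + 9 \left(-94\right) + 9 \left(-650\right) \left(-94\right)} + \frac{\left(-126\right) \left(227 - 350\right)}{\frac{1}{217 + 599} \left(-261 + 599\right)} = \frac{201043}{1468350 - 846 + 549900} + \frac{\left(-126\right) \left(-123\right)}{\frac{1}{816} \cdot 338} = \frac{201043}{2017404} + \frac{15498}{\frac{1}{816} \cdot 338} = 201043 \cdot \frac{1}{2017404} + \frac{15498}{\frac{169}{408}} = \frac{201043}{2017404} + 15498 \cdot \frac{408}{169} = \frac{201043}{2017404} + \frac{6323184}{169} = \frac{12756450670603}{340941276}$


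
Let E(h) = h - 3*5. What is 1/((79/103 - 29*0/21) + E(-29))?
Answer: -103/4453 ≈ -0.023130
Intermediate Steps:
E(h) = -15 + h (E(h) = h - 15 = -15 + h)
1/((79/103 - 29*0/21) + E(-29)) = 1/((79/103 - 29*0/21) + (-15 - 29)) = 1/((79*(1/103) + 0*(1/21)) - 44) = 1/((79/103 + 0) - 44) = 1/(79/103 - 44) = 1/(-4453/103) = -103/4453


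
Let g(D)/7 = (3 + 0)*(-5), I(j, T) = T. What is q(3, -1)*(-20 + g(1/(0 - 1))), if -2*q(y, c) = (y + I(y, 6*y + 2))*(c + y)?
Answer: 2875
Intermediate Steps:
g(D) = -105 (g(D) = 7*((3 + 0)*(-5)) = 7*(3*(-5)) = 7*(-15) = -105)
q(y, c) = -(2 + 7*y)*(c + y)/2 (q(y, c) = -(y + (6*y + 2))*(c + y)/2 = -(y + (2 + 6*y))*(c + y)/2 = -(2 + 7*y)*(c + y)/2)
q(3, -1)*(-20 + g(1/(0 - 1))) = (-1*(-1) - 1*3 - 7/2*3**2 - 7/2*(-1)*3)*(-20 - 105) = (1 - 3 - 7/2*9 + 21/2)*(-125) = (1 - 3 - 63/2 + 21/2)*(-125) = -23*(-125) = 2875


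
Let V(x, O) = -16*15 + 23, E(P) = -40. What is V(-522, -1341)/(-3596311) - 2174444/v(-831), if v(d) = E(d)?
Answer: 1954994221191/35963110 ≈ 54361.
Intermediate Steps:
v(d) = -40
V(x, O) = -217 (V(x, O) = -240 + 23 = -217)
V(-522, -1341)/(-3596311) - 2174444/v(-831) = -217/(-3596311) - 2174444/(-40) = -217*(-1/3596311) - 2174444*(-1/40) = 217/3596311 + 543611/10 = 1954994221191/35963110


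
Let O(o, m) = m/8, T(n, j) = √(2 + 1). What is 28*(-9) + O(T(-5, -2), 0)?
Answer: -252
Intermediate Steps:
T(n, j) = √3
O(o, m) = m/8 (O(o, m) = m*(⅛) = m/8)
28*(-9) + O(T(-5, -2), 0) = 28*(-9) + (⅛)*0 = -252 + 0 = -252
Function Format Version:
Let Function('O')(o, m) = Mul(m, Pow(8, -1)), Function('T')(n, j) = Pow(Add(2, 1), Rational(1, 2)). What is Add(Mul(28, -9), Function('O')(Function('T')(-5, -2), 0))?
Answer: -252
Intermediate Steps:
Function('T')(n, j) = Pow(3, Rational(1, 2))
Function('O')(o, m) = Mul(Rational(1, 8), m) (Function('O')(o, m) = Mul(m, Rational(1, 8)) = Mul(Rational(1, 8), m))
Add(Mul(28, -9), Function('O')(Function('T')(-5, -2), 0)) = Add(Mul(28, -9), Mul(Rational(1, 8), 0)) = Add(-252, 0) = -252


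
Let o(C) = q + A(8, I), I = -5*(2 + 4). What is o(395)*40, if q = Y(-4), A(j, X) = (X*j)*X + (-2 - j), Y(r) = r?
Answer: 287440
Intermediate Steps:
I = -30 (I = -5*6 = -30)
A(j, X) = -2 - j + j*X² (A(j, X) = j*X² + (-2 - j) = -2 - j + j*X²)
q = -4
o(C) = 7186 (o(C) = -4 + (-2 - 1*8 + 8*(-30)²) = -4 + (-2 - 8 + 8*900) = -4 + (-2 - 8 + 7200) = -4 + 7190 = 7186)
o(395)*40 = 7186*40 = 287440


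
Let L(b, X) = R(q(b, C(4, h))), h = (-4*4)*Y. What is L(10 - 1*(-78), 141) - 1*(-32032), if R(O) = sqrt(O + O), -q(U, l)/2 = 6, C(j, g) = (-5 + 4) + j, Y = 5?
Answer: 32032 + 2*I*sqrt(6) ≈ 32032.0 + 4.899*I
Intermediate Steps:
h = -80 (h = -4*4*5 = -16*5 = -80)
C(j, g) = -1 + j
q(U, l) = -12 (q(U, l) = -2*6 = -12)
R(O) = sqrt(2)*sqrt(O) (R(O) = sqrt(2*O) = sqrt(2)*sqrt(O))
L(b, X) = 2*I*sqrt(6) (L(b, X) = sqrt(2)*sqrt(-12) = sqrt(2)*(2*I*sqrt(3)) = 2*I*sqrt(6))
L(10 - 1*(-78), 141) - 1*(-32032) = 2*I*sqrt(6) - 1*(-32032) = 2*I*sqrt(6) + 32032 = 32032 + 2*I*sqrt(6)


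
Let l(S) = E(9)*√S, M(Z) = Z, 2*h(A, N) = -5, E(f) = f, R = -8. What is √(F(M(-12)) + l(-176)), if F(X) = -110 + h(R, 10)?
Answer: 3*√(-50 + 16*I*√11)/2 ≈ 5.0769 + 11.759*I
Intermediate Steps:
h(A, N) = -5/2 (h(A, N) = (½)*(-5) = -5/2)
l(S) = 9*√S
F(X) = -225/2 (F(X) = -110 - 5/2 = -225/2)
√(F(M(-12)) + l(-176)) = √(-225/2 + 9*√(-176)) = √(-225/2 + 9*(4*I*√11)) = √(-225/2 + 36*I*√11)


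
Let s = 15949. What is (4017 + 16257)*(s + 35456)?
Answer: 1042184970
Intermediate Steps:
(4017 + 16257)*(s + 35456) = (4017 + 16257)*(15949 + 35456) = 20274*51405 = 1042184970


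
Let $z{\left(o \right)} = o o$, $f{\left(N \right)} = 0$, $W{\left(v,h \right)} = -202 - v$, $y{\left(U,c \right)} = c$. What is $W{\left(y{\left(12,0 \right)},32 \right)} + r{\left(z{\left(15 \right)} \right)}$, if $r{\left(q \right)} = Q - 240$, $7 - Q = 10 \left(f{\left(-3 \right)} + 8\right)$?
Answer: $-515$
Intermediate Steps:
$Q = -73$ ($Q = 7 - 10 \left(0 + 8\right) = 7 - 10 \cdot 8 = 7 - 80 = -73$)
$z{\left(o \right)} = o^{2}$
$r{\left(q \right)} = -313$ ($r{\left(q \right)} = -73 - 240 = -313$)
$W{\left(y{\left(12,0 \right)},32 \right)} + r{\left(z{\left(15 \right)} \right)} = \left(-202 - 0\right) - 313 = \left(-202 + 0\right) - 313 = -202 - 313 = -515$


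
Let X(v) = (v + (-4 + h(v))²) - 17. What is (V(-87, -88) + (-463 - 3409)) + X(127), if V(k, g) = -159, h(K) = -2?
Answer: -3885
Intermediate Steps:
X(v) = 19 + v (X(v) = (v + (-4 - 2)²) - 17 = (v + (-6)²) - 17 = (v + 36) - 17 = (36 + v) - 17 = 19 + v)
(V(-87, -88) + (-463 - 3409)) + X(127) = (-159 + (-463 - 3409)) + (19 + 127) = (-159 - 3872) + 146 = -4031 + 146 = -3885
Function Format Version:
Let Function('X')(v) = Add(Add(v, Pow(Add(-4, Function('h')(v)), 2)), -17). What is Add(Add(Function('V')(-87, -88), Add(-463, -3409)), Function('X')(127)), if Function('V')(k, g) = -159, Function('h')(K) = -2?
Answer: -3885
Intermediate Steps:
Function('X')(v) = Add(19, v) (Function('X')(v) = Add(Add(v, Pow(Add(-4, -2), 2)), -17) = Add(Add(v, Pow(-6, 2)), -17) = Add(Add(v, 36), -17) = Add(Add(36, v), -17) = Add(19, v))
Add(Add(Function('V')(-87, -88), Add(-463, -3409)), Function('X')(127)) = Add(Add(-159, Add(-463, -3409)), Add(19, 127)) = Add(Add(-159, -3872), 146) = Add(-4031, 146) = -3885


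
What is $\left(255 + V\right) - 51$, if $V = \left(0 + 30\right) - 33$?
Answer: $201$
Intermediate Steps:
$V = -3$ ($V = 30 - 33 = -3$)
$\left(255 + V\right) - 51 = \left(255 - 3\right) - 51 = 252 - 51 = 201$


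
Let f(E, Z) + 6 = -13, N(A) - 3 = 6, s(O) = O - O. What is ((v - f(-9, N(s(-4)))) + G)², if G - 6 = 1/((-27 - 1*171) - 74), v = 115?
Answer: 1450010241/73984 ≈ 19599.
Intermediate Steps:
s(O) = 0
N(A) = 9 (N(A) = 3 + 6 = 9)
f(E, Z) = -19 (f(E, Z) = -6 - 13 = -19)
G = 1631/272 (G = 6 + 1/((-27 - 1*171) - 74) = 6 + 1/((-27 - 171) - 74) = 6 + 1/(-198 - 74) = 6 + 1/(-272) = 6 - 1/272 = 1631/272 ≈ 5.9963)
((v - f(-9, N(s(-4)))) + G)² = ((115 - 1*(-19)) + 1631/272)² = ((115 + 19) + 1631/272)² = (134 + 1631/272)² = (38079/272)² = 1450010241/73984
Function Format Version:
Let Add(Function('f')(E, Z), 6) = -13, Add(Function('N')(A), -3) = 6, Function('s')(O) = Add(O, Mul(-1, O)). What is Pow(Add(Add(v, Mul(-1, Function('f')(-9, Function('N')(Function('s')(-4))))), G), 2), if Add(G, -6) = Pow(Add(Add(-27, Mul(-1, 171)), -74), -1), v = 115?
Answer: Rational(1450010241, 73984) ≈ 19599.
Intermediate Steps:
Function('s')(O) = 0
Function('N')(A) = 9 (Function('N')(A) = Add(3, 6) = 9)
Function('f')(E, Z) = -19 (Function('f')(E, Z) = Add(-6, -13) = -19)
G = Rational(1631, 272) (G = Add(6, Pow(Add(Add(-27, Mul(-1, 171)), -74), -1)) = Add(6, Pow(Add(Add(-27, -171), -74), -1)) = Add(6, Pow(Add(-198, -74), -1)) = Add(6, Pow(-272, -1)) = Add(6, Rational(-1, 272)) = Rational(1631, 272) ≈ 5.9963)
Pow(Add(Add(v, Mul(-1, Function('f')(-9, Function('N')(Function('s')(-4))))), G), 2) = Pow(Add(Add(115, Mul(-1, -19)), Rational(1631, 272)), 2) = Pow(Add(Add(115, 19), Rational(1631, 272)), 2) = Pow(Add(134, Rational(1631, 272)), 2) = Pow(Rational(38079, 272), 2) = Rational(1450010241, 73984)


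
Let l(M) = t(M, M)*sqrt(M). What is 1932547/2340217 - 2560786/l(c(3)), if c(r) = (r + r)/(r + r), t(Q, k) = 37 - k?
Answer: -2996362679435/42123906 ≈ -71132.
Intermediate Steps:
c(r) = 1 (c(r) = (2*r)/((2*r)) = (2*r)*(1/(2*r)) = 1)
l(M) = sqrt(M)*(37 - M) (l(M) = (37 - M)*sqrt(M) = sqrt(M)*(37 - M))
1932547/2340217 - 2560786/l(c(3)) = 1932547/2340217 - 2560786/(37 - 1*1) = 1932547*(1/2340217) - 2560786/(37 - 1) = 1932547/2340217 - 2560786/(1*36) = 1932547/2340217 - 2560786/36 = 1932547/2340217 - 2560786*1/36 = 1932547/2340217 - 1280393/18 = -2996362679435/42123906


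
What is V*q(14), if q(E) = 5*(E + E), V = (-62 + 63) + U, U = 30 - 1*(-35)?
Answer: 9240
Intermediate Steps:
U = 65 (U = 30 + 35 = 65)
V = 66 (V = (-62 + 63) + 65 = 1 + 65 = 66)
q(E) = 10*E (q(E) = 5*(2*E) = 10*E)
V*q(14) = 66*(10*14) = 66*140 = 9240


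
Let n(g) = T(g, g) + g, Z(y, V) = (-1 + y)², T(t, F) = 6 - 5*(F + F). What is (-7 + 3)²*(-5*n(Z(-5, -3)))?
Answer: 25440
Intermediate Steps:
T(t, F) = 6 - 10*F
n(g) = 6 - 9*g (n(g) = (6 - 10*g) + g = 6 - 9*g)
(-7 + 3)²*(-5*n(Z(-5, -3))) = (-7 + 3)²*(-5*(6 - 9*(-1 - 5)²)) = (-4)²*(-5*(6 - 9*(-6)²)) = 16*(-5*(6 - 9*36)) = 16*(-5*(6 - 324)) = 16*(-5*(-318)) = 16*1590 = 25440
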